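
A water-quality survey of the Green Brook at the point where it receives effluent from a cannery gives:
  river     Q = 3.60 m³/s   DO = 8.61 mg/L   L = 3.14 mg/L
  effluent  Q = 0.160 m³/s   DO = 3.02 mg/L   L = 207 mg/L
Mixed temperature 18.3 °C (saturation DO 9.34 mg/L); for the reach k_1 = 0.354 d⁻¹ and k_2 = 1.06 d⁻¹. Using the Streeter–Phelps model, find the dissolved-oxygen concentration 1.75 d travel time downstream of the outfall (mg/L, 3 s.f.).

Mixed DO = (3.60×8.61 + 0.160×3.02)/(3.60+0.160) = 31.48/3.760 = 8.372 mg/L.
Mixed L₀ = (3.60×3.14 + 0.160×207)/(3.760) = 44.42/3.760 = 11.81 mg/L.
Initial deficit D₀ = C_s − DO₀ = 9.34 − 8.372 = 0.9679 mg/L.
D(1.75) = [0.354×11.81/(1.06−0.354)](e^(−0.354×1.75) − e^(−1.06×1.75)) + 0.9679 e^(−1.06×1.75)
= 5.924 × (0.5382 − 0.1565) + 0.9679 × 0.1565 = 2.413 mg/L.
DO = 9.34 − 2.413 = 6.927 mg/L.

DO ≈ 6.93 mg/L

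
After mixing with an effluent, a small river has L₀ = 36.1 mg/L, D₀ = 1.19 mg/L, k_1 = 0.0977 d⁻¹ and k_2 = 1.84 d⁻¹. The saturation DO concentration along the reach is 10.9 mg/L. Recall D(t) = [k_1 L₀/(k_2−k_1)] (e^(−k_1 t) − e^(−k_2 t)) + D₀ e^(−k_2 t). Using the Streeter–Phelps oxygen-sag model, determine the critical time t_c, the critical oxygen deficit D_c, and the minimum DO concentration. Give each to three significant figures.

At the critical point dD/dt = 0, so k_1 L₀ e^(−k_1 t) = k_2 D. Substituting D(t) from the Streeter–Phelps equation and solving for t gives
t_c = ln[(k_2/k_1)(1 − D₀(k_2−k_1)/(k_1 L₀))] / (k_2−k_1).
Here k_2−k_1 = 1.742 d⁻¹ and 1 − D₀(k_2−k_1)/(k_1 L₀) = 1 − 1.19×1.742/(0.0977×36.1) = 0.4121, so
t_c = ln(18.83 × 0.4121) / 1.742 = 2.049 / 1.742 = 1.176 d.
D_c = (k_1/k_2) L₀ e^(−k_1 t_c) = (0.0977/1.84) × 36.1 × e^(−0.0977×1.176) = 0.05310 × 36.1 × 0.8914 = 1.709 mg/L.
Minimum DO = C_s − D_c = 10.9 − 1.709 = 9.191 mg/L.

t_c ≈ 1.18 d; D_c ≈ 1.71 mg/L; min DO ≈ 9.19 mg/L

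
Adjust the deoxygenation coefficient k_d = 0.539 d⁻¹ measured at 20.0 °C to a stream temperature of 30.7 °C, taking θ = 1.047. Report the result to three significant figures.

k_d(T₂) = k_d(T₁) · θ^(T₂−T₁) = 0.539 × 1.047^(30.7−20.0)
= 0.539 × 1.047^10.7 = 0.539 × 1.635 = 0.8811 d⁻¹.

k_d ≈ 0.881 d⁻¹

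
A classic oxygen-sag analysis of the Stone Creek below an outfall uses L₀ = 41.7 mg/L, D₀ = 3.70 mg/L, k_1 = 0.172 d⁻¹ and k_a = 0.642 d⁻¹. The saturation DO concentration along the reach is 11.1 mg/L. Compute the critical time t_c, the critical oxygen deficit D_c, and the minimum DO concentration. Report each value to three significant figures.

t_c = [1/(k_a−k_1)] ln[(k_a/k_1)(1 − D₀(k_a−k_1)/(k_1 L₀))]
= [1/(0.642−0.172)] ln[(0.642/0.172)(1 − 3.70×0.4700/(0.172×41.7))]
= (1/0.4700) ln[3.733 × 0.7575] = 2.128 × ln(2.828) = 2.128 × 1.039 = 2.212 d.
D_c = (k_1/k_a) L₀ e^(−k_1 t_c) = (0.172/0.642) × 41.7 × e^(−0.172×2.212) = 0.2679 × 41.7 × 0.6836 = 7.637 mg/L.
Minimum DO = C_s − D_c = 11.1 − 7.637 = 3.463 mg/L.

t_c ≈ 2.21 d; D_c ≈ 7.64 mg/L; min DO ≈ 3.46 mg/L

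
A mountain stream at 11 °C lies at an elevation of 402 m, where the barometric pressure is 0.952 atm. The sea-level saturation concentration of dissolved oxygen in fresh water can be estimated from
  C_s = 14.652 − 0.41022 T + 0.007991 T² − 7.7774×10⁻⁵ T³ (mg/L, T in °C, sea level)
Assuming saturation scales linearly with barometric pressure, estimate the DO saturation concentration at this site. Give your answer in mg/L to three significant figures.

At sea level: C_s = 14.652 − 0.41022×11 + 0.007991×11² − 7.7774×10⁻⁵×11³ = 11.00 mg/L.
Pressure correction: C_s' = 11.00 × 0.952 = 10.47 mg/L.

C_s ≈ 10.5 mg/L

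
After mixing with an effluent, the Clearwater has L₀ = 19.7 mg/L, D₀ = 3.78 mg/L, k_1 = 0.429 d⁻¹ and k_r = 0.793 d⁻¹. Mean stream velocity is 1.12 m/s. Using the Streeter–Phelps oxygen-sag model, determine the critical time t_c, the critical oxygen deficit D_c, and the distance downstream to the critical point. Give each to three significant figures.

t_c ≈ 1.20 d; D_c ≈ 6.37 mg/L; x_c ≈ 116 km

At the critical point dD/dt = 0, so k_1 L₀ e^(−k_1 t) = k_r D. Substituting D(t) from the Streeter–Phelps equation and solving for t gives
t_c = ln[(k_r/k_1)(1 − D₀(k_r−k_1)/(k_1 L₀))] / (k_r−k_1).
Here k_r−k_1 = 0.3640 d⁻¹ and 1 − D₀(k_r−k_1)/(k_1 L₀) = 1 − 3.78×0.3640/(0.429×19.7) = 0.8372, so
t_c = ln(1.848 × 0.8372) / 0.3640 = 0.4367 / 0.3640 = 1.200 d.
L(t_c) = L₀ e^(−k_1 t_c) = 19.7 × 0.5977 = 11.77 mg/L, and at the critical point k_r D_c = k_1 L, so D_c = (0.429/0.793) × 11.77 = 6.370 mg/L.
x_c = v t_c = 1.12 m/s × 1.200 d × 86400 s/d = 116100 m ≈ 116 km.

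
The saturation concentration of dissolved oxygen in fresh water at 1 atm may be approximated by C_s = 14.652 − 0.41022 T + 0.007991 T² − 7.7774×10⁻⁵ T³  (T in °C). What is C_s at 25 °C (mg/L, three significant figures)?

C_s = 14.652 − 0.41022×25 + 0.007991×25² − 7.7774×10⁻⁵×25³ = 8.176 mg/L.

C_s ≈ 8.18 mg/L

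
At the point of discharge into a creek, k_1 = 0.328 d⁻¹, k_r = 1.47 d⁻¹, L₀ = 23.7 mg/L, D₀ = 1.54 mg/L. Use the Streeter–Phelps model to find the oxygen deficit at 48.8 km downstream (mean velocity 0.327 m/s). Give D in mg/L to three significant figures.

D ≈ 3.45 mg/L

Travel time t = x/v = 48.8 km / (0.327 m/s) = 48800 m / 0.327 m/s = 149200 s = 1.727 d.
k_1 L₀/(k_r−k_1) = 0.328×23.7/(1.47−0.328) = 7.774/1.142 = 6.807 mg/L.
e^(−k_1 t) = e^(−0.328×1.727) = 0.5675; e^(−k_r t) = e^(−1.47×1.727) = 0.07894.
D = 6.807 × (0.5675 − 0.07894) + 1.54 × 0.07894 = 3.326 + 0.1216 = 3.447 mg/L.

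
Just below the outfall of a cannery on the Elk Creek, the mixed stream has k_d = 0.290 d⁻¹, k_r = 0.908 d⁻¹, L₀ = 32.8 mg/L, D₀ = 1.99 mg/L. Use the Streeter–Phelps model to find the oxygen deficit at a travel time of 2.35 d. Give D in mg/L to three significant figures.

D ≈ 6.20 mg/L

k_d L₀/(k_r−k_d) = 0.290×32.8/(0.908−0.290) = 9.512/0.6180 = 15.39 mg/L.
e^(−k_d t) = e^(−0.290×2.350) = 0.5059; e^(−k_r t) = e^(−0.908×2.350) = 0.1184.
D = 15.39 × (0.5059 − 0.1184) + 1.99 × 0.1184 = 5.964 + 0.2356 = 6.199 mg/L.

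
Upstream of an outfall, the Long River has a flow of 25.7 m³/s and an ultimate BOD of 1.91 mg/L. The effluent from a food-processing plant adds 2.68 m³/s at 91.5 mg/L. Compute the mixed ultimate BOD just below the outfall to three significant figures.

10.4 mg/L

Flow-weighted mixing: C = (Q_r C_r + Q_w C_w)/(Q_r + Q_w)
= (25.7×1.91 + 2.68×91.5)/(25.7 + 2.68) = 294.3/28.38 = 10.37 mg/L.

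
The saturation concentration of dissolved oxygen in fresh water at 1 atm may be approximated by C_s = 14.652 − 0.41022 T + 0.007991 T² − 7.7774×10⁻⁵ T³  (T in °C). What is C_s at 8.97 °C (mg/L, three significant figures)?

C_s ≈ 11.6 mg/L

C_s = 14.652 − 0.41022×8.97 + 0.007991×8.97² − 7.7774×10⁻⁵×8.97³ = 11.56 mg/L.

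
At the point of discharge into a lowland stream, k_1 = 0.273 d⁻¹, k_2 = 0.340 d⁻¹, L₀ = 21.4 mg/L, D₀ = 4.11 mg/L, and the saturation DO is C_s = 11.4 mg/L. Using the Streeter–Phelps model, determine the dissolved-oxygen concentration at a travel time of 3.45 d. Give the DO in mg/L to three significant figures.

DO ≈ 3.11 mg/L

k_1 L₀/(k_2−k_1) = 0.273×21.4/(0.340−0.273) = 5.842/0.06700 = 87.20 mg/L.
e^(−k_1 t) = e^(−0.273×3.450) = 0.3899; e^(−k_2 t) = e^(−0.340×3.450) = 0.3094.
D = 87.20 × (0.3899 − 0.3094) + 4.11 × 0.3094 = 7.017 + 1.272 = 8.288 mg/L.
DO = C_s − D = 11.4 − 8.288 = 3.112 mg/L.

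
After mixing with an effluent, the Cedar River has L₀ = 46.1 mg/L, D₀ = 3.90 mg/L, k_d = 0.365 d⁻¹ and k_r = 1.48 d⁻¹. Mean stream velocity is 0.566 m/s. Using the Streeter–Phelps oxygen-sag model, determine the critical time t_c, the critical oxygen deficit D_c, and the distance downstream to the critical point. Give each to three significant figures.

t_c ≈ 0.987 d; D_c ≈ 7.93 mg/L; x_c ≈ 48.3 km

With k_r/k_d = 4.055 and 1 − D₀(k_r−k_d)/(k_d L₀) = 0.7416,
t_c = ln(4.055 × 0.7416) / (1.48 − 0.365) = ln(3.007) / 1.115 = 1.101/1.115 = 0.9874 d.
L(t_c) = L₀ e^(−k_d t_c) = 46.1 × 0.6974 = 32.15 mg/L, and at the critical point k_r D_c = k_d L, so D_c = (0.365/1.48) × 32.15 = 7.929 mg/L.
x_c = v t_c = 0.566 m/s × 0.9874 d × 86400 s/d = 48280 m ≈ 48.3 km.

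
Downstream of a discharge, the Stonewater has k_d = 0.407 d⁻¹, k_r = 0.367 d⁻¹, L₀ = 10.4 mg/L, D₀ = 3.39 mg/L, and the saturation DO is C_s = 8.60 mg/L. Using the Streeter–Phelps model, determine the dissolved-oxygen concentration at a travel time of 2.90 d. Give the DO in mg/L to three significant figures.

k_d L₀/(k_r−k_d) = 0.407×10.4/(0.367−0.407) = 4.233/-0.04000 = -105.8 mg/L.
e^(−k_d t) = e^(−0.407×2.900) = 0.3072; e^(−k_r t) = e^(−0.367×2.900) = 0.3450.
D = -105.8 × (0.3072 − 0.3450) + 3.39 × 0.3450 = 3.998 + 1.169 = 5.168 mg/L.
DO = C_s − D = 8.60 − 5.168 = 3.432 mg/L.

DO ≈ 3.43 mg/L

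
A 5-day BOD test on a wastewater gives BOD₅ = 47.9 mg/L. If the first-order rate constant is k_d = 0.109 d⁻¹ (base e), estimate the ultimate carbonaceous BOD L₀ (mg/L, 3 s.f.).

BOD₅ = L₀(1 − e^(−5k_d)) ⇒ L₀ = BOD₅ / (1 − e^(−5×0.109))
= 47.9 / (1 − 0.5798) = 47.9 / 0.4202 = 114.0 mg/L.

L₀ ≈ 114 mg/L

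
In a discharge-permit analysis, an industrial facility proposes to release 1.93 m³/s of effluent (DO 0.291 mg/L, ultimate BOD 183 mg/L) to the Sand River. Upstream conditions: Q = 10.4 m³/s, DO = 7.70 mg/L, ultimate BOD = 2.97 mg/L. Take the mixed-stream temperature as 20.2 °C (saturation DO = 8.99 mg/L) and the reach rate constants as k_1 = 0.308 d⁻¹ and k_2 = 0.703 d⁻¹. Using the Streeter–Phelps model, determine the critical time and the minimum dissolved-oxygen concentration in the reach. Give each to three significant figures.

t_c ≈ 1.82 d; minimum DO ≈ 1.20 mg/L

Mixed DO = (10.4×7.70 + 1.93×0.291)/(10.4+1.93) = 80.64/12.33 = 6.540 mg/L.
Mixed L₀ = (10.4×2.97 + 1.93×183)/(12.33) = 384.1/12.33 = 31.15 mg/L.
Initial deficit D₀ = C_s − DO₀ = 8.99 − 6.540 = 2.450 mg/L.
t_c = (1/0.3950) ln[(0.703/0.308)(1 − 2.450×0.3950/(0.308×31.15))] = 2.532 × ln(2.052) = 1.820 d.
D_c = (0.308/0.703) × 31.15 × e^(−0.308×1.820) = 0.4381 × 31.15 × 0.5709 = 7.791 mg/L.
Minimum DO = 8.99 − 7.791 = 1.199 mg/L.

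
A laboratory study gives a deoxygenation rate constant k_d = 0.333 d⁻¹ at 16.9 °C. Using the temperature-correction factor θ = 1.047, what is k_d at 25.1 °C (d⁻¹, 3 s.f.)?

k_d ≈ 0.485 d⁻¹

k_d(T₂) = k_d(T₁) · θ^(T₂−T₁) = 0.333 × 1.047^(25.1−16.9)
= 0.333 × 1.047^8.20 = 0.333 × 1.457 = 0.4853 d⁻¹.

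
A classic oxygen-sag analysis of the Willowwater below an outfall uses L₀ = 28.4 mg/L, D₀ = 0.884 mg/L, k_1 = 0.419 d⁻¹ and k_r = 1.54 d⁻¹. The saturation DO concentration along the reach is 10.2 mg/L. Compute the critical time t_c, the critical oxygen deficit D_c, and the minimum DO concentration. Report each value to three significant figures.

t_c = [1/(k_r−k_1)] ln[(k_r/k_1)(1 − D₀(k_r−k_1)/(k_1 L₀))]
= [1/(1.54−0.419)] ln[(1.54/0.419)(1 − 0.884×1.121/(0.419×28.4))]
= (1/1.121) ln[3.675 × 0.9167] = 0.8921 × ln(3.369) = 0.8921 × 1.215 = 1.084 d.
L(t_c) = L₀ e^(−k_1 t_c) = 28.4 × 0.6351 = 18.04 mg/L, and at the critical point k_r D_c = k_1 L, so D_c = (0.419/1.54) × 18.04 = 4.907 mg/L.
Minimum DO = C_s − D_c = 10.2 − 4.907 = 5.293 mg/L.

t_c ≈ 1.08 d; D_c ≈ 4.91 mg/L; min DO ≈ 5.29 mg/L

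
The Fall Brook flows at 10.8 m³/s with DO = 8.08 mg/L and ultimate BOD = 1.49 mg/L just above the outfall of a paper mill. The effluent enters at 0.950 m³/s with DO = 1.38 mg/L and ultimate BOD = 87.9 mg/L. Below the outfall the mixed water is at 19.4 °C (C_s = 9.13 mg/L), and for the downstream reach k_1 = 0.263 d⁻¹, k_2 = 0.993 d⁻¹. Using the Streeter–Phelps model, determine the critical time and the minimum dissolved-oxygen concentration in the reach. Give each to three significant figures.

Mixed DO = (10.8×8.08 + 0.950×1.38)/(10.8+0.950) = 88.58/11.75 = 7.538 mg/L.
Mixed L₀ = (10.8×1.49 + 0.950×87.9)/(11.75) = 99.60/11.75 = 8.476 mg/L.
Initial deficit D₀ = C_s − DO₀ = 9.13 − 7.538 = 1.592 mg/L.
t_c = (1/0.7300) ln[(0.993/0.263)(1 − 1.592×0.7300/(0.263×8.476))] = 1.370 × ln(1.808) = 0.8110 d.
D_c = (0.263/0.993) × 8.476 × e^(−0.263×0.8110) = 0.2649 × 8.476 × 0.8079 = 1.814 mg/L.
Minimum DO = 9.13 − 1.814 = 7.316 mg/L.

t_c ≈ 0.811 d; minimum DO ≈ 7.32 mg/L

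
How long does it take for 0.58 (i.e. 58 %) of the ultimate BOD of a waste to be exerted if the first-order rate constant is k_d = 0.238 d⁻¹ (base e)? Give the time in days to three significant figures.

y/L₀ = 1 − e^(−k_d t) = 0.58 ⇒ e^(−k_d t) = 0.420
t = −ln(0.420) / 0.238 = 0.8675 / 0.238 = 3.645 d.

t ≈ 3.64 d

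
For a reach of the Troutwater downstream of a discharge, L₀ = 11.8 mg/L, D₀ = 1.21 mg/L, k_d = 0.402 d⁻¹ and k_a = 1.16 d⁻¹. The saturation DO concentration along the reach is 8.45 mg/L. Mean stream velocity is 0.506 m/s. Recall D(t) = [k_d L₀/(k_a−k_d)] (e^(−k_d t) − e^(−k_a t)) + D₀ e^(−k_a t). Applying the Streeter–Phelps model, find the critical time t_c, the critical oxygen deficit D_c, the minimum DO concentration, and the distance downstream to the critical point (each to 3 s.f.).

At the critical point dD/dt = 0, so k_d L₀ e^(−k_d t) = k_a D. Substituting D(t) from the Streeter–Phelps equation and solving for t gives
t_c = ln[(k_a/k_d)(1 − D₀(k_a−k_d)/(k_d L₀))] / (k_a−k_d).
Here k_a−k_d = 0.7580 d⁻¹ and 1 − D₀(k_a−k_d)/(k_d L₀) = 1 − 1.21×0.7580/(0.402×11.8) = 0.8066, so
t_c = ln(2.886 × 0.8066) / 0.7580 = 0.8449 / 0.7580 = 1.115 d.
D_c = (k_d/k_a) L₀ e^(−k_d t_c) = (0.402/1.16) × 11.8 × e^(−0.402×1.115) = 0.3466 × 11.8 × 0.6389 = 2.613 mg/L.
Minimum DO = C_s − D_c = 8.45 − 2.613 = 5.837 mg/L.
x_c = v t_c = 0.506 m/s × 1.115 d × 86400 s/d = 48730 m ≈ 48.7 km.

t_c ≈ 1.11 d; D_c ≈ 2.61 mg/L; min DO ≈ 5.84 mg/L; x_c ≈ 48.7 km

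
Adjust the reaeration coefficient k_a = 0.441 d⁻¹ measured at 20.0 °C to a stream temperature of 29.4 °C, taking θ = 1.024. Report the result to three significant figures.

k_a(T₂) = k_a(T₁) · θ^(T₂−T₁) = 0.441 × 1.024^(29.4−20.0)
= 0.441 × 1.024^9.40 = 0.441 × 1.250 = 0.5511 d⁻¹.

k_a ≈ 0.551 d⁻¹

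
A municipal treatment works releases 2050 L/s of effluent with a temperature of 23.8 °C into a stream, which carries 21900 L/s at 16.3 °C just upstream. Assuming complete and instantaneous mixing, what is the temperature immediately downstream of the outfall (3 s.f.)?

16.9 °C

Flow-weighted mixing: C = (Q_r C_r + Q_w C_w)/(Q_r + Q_w)
= (21900×16.3 + 2050×23.8)/(21900 + 2050) = 405800/23950 = 16.94 °C.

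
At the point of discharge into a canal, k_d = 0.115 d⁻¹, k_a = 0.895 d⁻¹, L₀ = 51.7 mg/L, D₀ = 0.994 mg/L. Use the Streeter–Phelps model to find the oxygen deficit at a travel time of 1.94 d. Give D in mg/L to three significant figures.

k_d L₀/(k_a−k_d) = 0.115×51.7/(0.895−0.115) = 5.946/0.7800 = 7.622 mg/L.
e^(−k_d t) = e^(−0.115×1.940) = 0.8000; e^(−k_a t) = e^(−0.895×1.940) = 0.1762.
D = 7.622 × (0.8000 − 0.1762) + 0.994 × 0.1762 = 4.755 + 0.1751 = 4.930 mg/L.

D ≈ 4.93 mg/L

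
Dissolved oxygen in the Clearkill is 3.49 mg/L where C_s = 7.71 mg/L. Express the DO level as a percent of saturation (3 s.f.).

% saturation = C/C_s × 100 = 3.49/7.71 × 100 = 45.3 %.

45.3 % saturation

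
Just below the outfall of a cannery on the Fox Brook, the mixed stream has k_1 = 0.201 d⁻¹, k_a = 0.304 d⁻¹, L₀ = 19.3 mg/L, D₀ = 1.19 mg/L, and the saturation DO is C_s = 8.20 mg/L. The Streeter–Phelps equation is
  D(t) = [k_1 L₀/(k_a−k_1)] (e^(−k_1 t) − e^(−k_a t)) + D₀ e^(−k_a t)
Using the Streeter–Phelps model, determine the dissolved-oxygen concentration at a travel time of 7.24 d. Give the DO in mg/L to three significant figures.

DO ≈ 3.45 mg/L

k_1 L₀/(k_a−k_1) = 0.201×19.3/(0.304−0.201) = 3.879/0.1030 = 37.66 mg/L.
e^(−k_1 t) = e^(−0.201×7.240) = 0.2333; e^(−k_a t) = e^(−0.304×7.240) = 0.1107.
D = 37.66 × (0.2333 − 0.1107) + 1.19 × 0.1107 = 4.619 + 0.1317 = 4.751 mg/L.
DO = C_s − D = 8.20 − 4.751 = 3.449 mg/L.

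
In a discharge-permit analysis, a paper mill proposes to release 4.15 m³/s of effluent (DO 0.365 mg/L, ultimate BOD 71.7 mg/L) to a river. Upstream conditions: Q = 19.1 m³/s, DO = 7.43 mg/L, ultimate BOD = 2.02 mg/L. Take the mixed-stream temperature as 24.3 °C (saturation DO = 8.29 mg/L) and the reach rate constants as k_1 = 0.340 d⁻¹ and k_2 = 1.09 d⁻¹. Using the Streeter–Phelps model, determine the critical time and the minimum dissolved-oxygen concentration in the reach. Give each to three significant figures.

t_c ≈ 1.03 d; minimum DO ≈ 5.11 mg/L

Mixed DO = (19.1×7.43 + 4.15×0.365)/(19.1+4.15) = 143.4/23.25 = 6.169 mg/L.
Mixed L₀ = (19.1×2.02 + 4.15×71.7)/(23.25) = 336.1/23.25 = 14.46 mg/L.
Initial deficit D₀ = C_s − DO₀ = 8.29 − 6.169 = 2.121 mg/L.
t_c = (1/0.7500) ln[(1.09/0.340)(1 − 2.121×0.7500/(0.340×14.46))] = 1.333 × ln(2.168) = 1.032 d.
D_c = (0.340/1.09) × 14.46 × e^(−0.340×1.032) = 0.3119 × 14.46 × 0.7041 = 3.175 mg/L.
Minimum DO = 8.29 − 3.175 = 5.115 mg/L.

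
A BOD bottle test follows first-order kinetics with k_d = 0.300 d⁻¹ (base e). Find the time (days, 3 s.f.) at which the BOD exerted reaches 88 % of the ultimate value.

t ≈ 7.07 d

y/L₀ = 1 − e^(−k_d t) = 0.88 ⇒ e^(−k_d t) = 0.120
t = −ln(0.120) / 0.300 = 2.120 / 0.300 = 7.068 d.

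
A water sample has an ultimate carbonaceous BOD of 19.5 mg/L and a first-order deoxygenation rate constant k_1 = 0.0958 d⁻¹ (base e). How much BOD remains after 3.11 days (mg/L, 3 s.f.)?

L_t = L₀ e^(−k_1 t) = 19.5 × e^(−0.0958×3.11) = 19.5 × 0.7423 = 14.48 mg/L.

L ≈ 14.5 mg/L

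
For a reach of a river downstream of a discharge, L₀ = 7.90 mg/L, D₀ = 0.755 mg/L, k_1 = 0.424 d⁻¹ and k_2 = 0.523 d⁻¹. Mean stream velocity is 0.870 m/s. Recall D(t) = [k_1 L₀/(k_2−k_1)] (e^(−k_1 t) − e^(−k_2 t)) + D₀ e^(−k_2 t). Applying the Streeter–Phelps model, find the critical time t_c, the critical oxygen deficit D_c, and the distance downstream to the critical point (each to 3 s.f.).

At the critical point dD/dt = 0, so k_1 L₀ e^(−k_1 t) = k_2 D. Substituting D(t) from the Streeter–Phelps equation and solving for t gives
t_c = ln[(k_2/k_1)(1 − D₀(k_2−k_1)/(k_1 L₀))] / (k_2−k_1).
Here k_2−k_1 = 0.09900 d⁻¹ and 1 − D₀(k_2−k_1)/(k_1 L₀) = 1 − 0.755×0.09900/(0.424×7.90) = 0.9777, so
t_c = ln(1.233 × 0.9777) / 0.09900 = 0.1873 / 0.09900 = 1.892 d.
D_c = (k_1/k_2) L₀ e^(−k_1 t_c) = (0.424/0.523) × 7.90 × e^(−0.424×1.892) = 0.8107 × 7.90 × 0.4484 = 2.872 mg/L.
x_c = v t_c = 0.870 m/s × 1.892 d × 86400 s/d = 142200 m ≈ 142 km.

t_c ≈ 1.89 d; D_c ≈ 2.87 mg/L; x_c ≈ 142 km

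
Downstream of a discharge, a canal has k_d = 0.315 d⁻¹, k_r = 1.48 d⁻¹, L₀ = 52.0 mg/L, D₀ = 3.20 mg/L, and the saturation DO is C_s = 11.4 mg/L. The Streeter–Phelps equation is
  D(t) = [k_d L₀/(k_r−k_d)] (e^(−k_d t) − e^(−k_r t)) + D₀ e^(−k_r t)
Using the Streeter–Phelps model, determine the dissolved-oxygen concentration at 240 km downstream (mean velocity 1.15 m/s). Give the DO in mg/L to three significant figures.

Travel time t = x/v = 240 km / (1.15 m/s) = 240000 m / 1.15 m/s = 208700 s = 2.415 d.
k_d L₀/(k_r−k_d) = 0.315×52.0/(1.48−0.315) = 16.38/1.165 = 14.06 mg/L.
e^(−k_d t) = e^(−0.315×2.415) = 0.4673; e^(−k_r t) = e^(−1.48×2.415) = 0.02802.
D = 14.06 × (0.4673 − 0.02802) + 3.20 × 0.02802 = 6.176 + 0.08966 = 6.265 mg/L.
DO = C_s − D = 11.4 − 6.265 = 5.135 mg/L.

DO ≈ 5.13 mg/L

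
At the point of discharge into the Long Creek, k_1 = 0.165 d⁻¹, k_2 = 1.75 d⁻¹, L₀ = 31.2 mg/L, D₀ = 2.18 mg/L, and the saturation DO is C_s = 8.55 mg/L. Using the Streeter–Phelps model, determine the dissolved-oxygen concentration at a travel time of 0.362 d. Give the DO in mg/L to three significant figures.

DO ≈ 6.06 mg/L

k_1 L₀/(k_2−k_1) = 0.165×31.2/(1.75−0.165) = 5.148/1.585 = 3.248 mg/L.
e^(−k_1 t) = e^(−0.165×0.3620) = 0.9420; e^(−k_2 t) = e^(−1.75×0.3620) = 0.5307.
D = 3.248 × (0.9420 − 0.5307) + 2.18 × 0.5307 = 1.336 + 1.157 = 2.493 mg/L.
DO = C_s − D = 8.55 − 2.493 = 6.057 mg/L.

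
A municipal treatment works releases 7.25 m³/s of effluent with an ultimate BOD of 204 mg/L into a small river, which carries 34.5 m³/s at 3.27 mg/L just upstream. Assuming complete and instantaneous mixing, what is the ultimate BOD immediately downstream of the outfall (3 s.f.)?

38.1 mg/L

Flow-weighted mixing: C = (Q_r C_r + Q_w C_w)/(Q_r + Q_w)
= (34.5×3.27 + 7.25×204)/(34.5 + 7.25) = 1592/41.75 = 38.13 mg/L.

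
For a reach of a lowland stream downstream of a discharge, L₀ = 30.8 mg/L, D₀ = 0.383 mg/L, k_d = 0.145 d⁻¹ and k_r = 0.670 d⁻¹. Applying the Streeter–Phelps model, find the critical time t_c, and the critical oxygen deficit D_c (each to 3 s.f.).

t_c ≈ 2.83 d; D_c ≈ 4.42 mg/L

At the critical point dD/dt = 0, so k_d L₀ e^(−k_d t) = k_r D. Substituting D(t) from the Streeter–Phelps equation and solving for t gives
t_c = ln[(k_r/k_d)(1 − D₀(k_r−k_d)/(k_d L₀))] / (k_r−k_d).
Here k_r−k_d = 0.5250 d⁻¹ and 1 − D₀(k_r−k_d)/(k_d L₀) = 1 − 0.383×0.5250/(0.145×30.8) = 0.9550, so
t_c = ln(4.621 × 0.9550) / 0.5250 = 1.484 / 0.5250 = 2.828 d.
D_c = (k_d/k_r) L₀ e^(−k_d t_c) = (0.145/0.670) × 30.8 × e^(−0.145×2.828) = 0.2164 × 30.8 × 0.6637 = 4.424 mg/L.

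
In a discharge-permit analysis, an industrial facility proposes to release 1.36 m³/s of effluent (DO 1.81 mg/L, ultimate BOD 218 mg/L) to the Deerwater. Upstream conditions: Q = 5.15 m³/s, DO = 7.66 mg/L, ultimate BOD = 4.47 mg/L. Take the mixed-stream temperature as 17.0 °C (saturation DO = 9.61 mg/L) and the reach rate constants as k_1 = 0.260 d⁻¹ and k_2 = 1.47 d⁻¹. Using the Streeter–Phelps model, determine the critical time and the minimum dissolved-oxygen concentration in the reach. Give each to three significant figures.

t_c ≈ 1.14 d; minimum DO ≈ 3.15 mg/L

Mixed DO = (5.15×7.66 + 1.36×1.81)/(5.15+1.36) = 41.91/6.510 = 6.438 mg/L.
Mixed L₀ = (5.15×4.47 + 1.36×218)/(6.510) = 319.5/6.510 = 49.08 mg/L.
Initial deficit D₀ = C_s − DO₀ = 9.61 − 6.438 = 3.172 mg/L.
t_c = (1/1.210) ln[(1.47/0.260)(1 − 3.172×1.210/(0.260×49.08))] = 0.8264 × ln(3.953) = 1.136 d.
D_c = (0.260/1.47) × 49.08 × e^(−0.260×1.136) = 0.1769 × 49.08 × 0.7443 = 6.461 mg/L.
Minimum DO = 9.61 − 6.461 = 3.149 mg/L.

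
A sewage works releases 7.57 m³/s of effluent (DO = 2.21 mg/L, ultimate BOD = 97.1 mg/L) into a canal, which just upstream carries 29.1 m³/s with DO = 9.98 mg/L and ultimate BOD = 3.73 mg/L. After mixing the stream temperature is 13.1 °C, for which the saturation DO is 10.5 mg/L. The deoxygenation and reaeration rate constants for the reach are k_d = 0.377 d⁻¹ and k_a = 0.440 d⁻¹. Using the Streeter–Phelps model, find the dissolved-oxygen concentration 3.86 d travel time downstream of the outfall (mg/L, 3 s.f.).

DO ≈ 3.18 mg/L

Mixed DO = (29.1×9.98 + 7.57×2.21)/(29.1+7.57) = 307.1/36.67 = 8.376 mg/L.
Mixed L₀ = (29.1×3.73 + 7.57×97.1)/(36.67) = 843.6/36.67 = 23.00 mg/L.
Initial deficit D₀ = C_s − DO₀ = 10.5 − 8.376 = 2.124 mg/L.
D(3.86) = [0.377×23.00/(0.440−0.377)](e^(−0.377×3.86) − e^(−0.440×3.86)) + 2.124 e^(−0.440×3.86)
= 137.7 × (0.2333 − 0.1830) + 2.124 × 0.1830 = 7.323 mg/L.
DO = 10.5 − 7.323 = 3.177 mg/L.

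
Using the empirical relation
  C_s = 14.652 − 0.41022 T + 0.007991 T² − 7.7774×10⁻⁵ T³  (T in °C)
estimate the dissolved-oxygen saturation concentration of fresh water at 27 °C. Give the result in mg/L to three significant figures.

C_s ≈ 7.87 mg/L

C_s = 14.652 − 0.41022×27 + 0.007991×27² − 7.7774×10⁻⁵×27³ = 7.871 mg/L.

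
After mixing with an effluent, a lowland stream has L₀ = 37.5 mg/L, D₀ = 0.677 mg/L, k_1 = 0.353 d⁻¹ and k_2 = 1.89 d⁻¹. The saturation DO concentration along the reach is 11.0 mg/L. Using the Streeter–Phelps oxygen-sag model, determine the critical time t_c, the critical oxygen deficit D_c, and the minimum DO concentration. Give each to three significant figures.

At the critical point dD/dt = 0, so k_1 L₀ e^(−k_1 t) = k_2 D. Substituting D(t) from the Streeter–Phelps equation and solving for t gives
t_c = ln[(k_2/k_1)(1 − D₀(k_2−k_1)/(k_1 L₀))] / (k_2−k_1).
Here k_2−k_1 = 1.537 d⁻¹ and 1 − D₀(k_2−k_1)/(k_1 L₀) = 1 − 0.677×1.537/(0.353×37.5) = 0.9214, so
t_c = ln(5.354 × 0.9214) / 1.537 = 1.596 / 1.537 = 1.038 d.
D_c = (k_1/k_2) L₀ e^(−k_1 t_c) = (0.353/1.89) × 37.5 × e^(−0.353×1.038) = 0.1868 × 37.5 × 0.6931 = 4.855 mg/L.
Minimum DO = C_s − D_c = 11.0 − 4.855 = 6.145 mg/L.

t_c ≈ 1.04 d; D_c ≈ 4.85 mg/L; min DO ≈ 6.15 mg/L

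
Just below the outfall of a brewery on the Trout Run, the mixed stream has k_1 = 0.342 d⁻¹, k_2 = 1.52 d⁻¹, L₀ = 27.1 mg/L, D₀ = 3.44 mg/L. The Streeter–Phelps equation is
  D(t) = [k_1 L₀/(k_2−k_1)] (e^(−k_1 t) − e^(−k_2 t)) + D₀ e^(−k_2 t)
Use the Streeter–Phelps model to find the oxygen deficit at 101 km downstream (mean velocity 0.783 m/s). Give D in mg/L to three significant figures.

Travel time t = x/v = 101 km / (0.783 m/s) = 101000 m / 0.783 m/s = 129000 s = 1.493 d.
k_1 L₀/(k_2−k_1) = 0.342×27.1/(1.52−0.342) = 9.268/1.178 = 7.868 mg/L.
e^(−k_1 t) = e^(−0.342×1.493) = 0.6001; e^(−k_2 t) = e^(−1.52×1.493) = 0.1034.
D = 7.868 × (0.6001 − 0.1034) + 3.44 × 0.1034 = 3.908 + 0.3556 = 4.264 mg/L.

D ≈ 4.26 mg/L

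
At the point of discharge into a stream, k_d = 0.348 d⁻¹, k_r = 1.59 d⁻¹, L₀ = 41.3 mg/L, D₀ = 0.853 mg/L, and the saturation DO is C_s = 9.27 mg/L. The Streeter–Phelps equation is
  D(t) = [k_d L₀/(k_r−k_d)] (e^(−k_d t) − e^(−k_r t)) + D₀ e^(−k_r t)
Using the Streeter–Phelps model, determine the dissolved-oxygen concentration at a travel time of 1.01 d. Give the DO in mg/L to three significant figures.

k_d L₀/(k_r−k_d) = 0.348×41.3/(1.59−0.348) = 14.37/1.242 = 11.57 mg/L.
e^(−k_d t) = e^(−0.348×1.010) = 0.7036; e^(−k_r t) = e^(−1.59×1.010) = 0.2007.
D = 11.57 × (0.7036 − 0.2007) + 0.853 × 0.2007 = 5.820 + 0.1712 = 5.991 mg/L.
DO = C_s − D = 9.27 − 5.991 = 3.279 mg/L.

DO ≈ 3.28 mg/L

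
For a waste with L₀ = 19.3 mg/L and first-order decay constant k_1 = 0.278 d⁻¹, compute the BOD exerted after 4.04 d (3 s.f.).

y_t = L₀(1 − e^(−k_1 t)) = 19.3 × (1 − e^(−0.278×4.04))
= 19.3 × (1 − 0.3253) = 19.3 × 0.6747 = 13.02 mg/L.

y ≈ 13.0 mg/L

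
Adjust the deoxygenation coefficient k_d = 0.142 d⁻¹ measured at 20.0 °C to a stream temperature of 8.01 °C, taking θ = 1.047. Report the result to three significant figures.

k_d(T₂) = k_d(T₁) · θ^(T₂−T₁) = 0.142 × 1.047^(8.01−20.0)
= 0.142 × 1.047^-12.0 = 0.142 × 0.5766 = 0.08187 d⁻¹.

k_d ≈ 0.0819 d⁻¹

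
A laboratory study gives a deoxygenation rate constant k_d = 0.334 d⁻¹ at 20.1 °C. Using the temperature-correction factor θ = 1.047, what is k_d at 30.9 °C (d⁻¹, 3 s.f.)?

k_d ≈ 0.548 d⁻¹

k_d(T₂) = k_d(T₁) · θ^(T₂−T₁) = 0.334 × 1.047^(30.9−20.1)
= 0.334 × 1.047^10.8 = 0.334 × 1.642 = 0.5485 d⁻¹.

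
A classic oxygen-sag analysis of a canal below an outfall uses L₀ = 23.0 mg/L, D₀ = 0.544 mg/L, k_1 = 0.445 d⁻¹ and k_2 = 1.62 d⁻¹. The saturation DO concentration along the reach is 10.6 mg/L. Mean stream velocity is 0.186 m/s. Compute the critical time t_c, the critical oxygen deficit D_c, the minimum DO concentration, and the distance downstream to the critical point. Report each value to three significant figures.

With k_2/k_1 = 3.640 and 1 − D₀(k_2−k_1)/(k_1 L₀) = 0.9375,
t_c = ln(3.640 × 0.9375) / (1.62 − 0.445) = ln(3.413) / 1.175 = 1.228/1.175 = 1.045 d.
D_c = (k_1/k_2) L₀ e^(−k_1 t_c) = (0.445/1.62) × 23.0 × e^(−0.445×1.045) = 0.2747 × 23.0 × 0.6282 = 3.969 mg/L.
Minimum DO = C_s − D_c = 10.6 − 3.969 = 6.631 mg/L.
x_c = v t_c = 0.186 m/s × 1.045 d × 86400 s/d = 16790 m ≈ 16.8 km.

t_c ≈ 1.04 d; D_c ≈ 3.97 mg/L; min DO ≈ 6.63 mg/L; x_c ≈ 16.8 km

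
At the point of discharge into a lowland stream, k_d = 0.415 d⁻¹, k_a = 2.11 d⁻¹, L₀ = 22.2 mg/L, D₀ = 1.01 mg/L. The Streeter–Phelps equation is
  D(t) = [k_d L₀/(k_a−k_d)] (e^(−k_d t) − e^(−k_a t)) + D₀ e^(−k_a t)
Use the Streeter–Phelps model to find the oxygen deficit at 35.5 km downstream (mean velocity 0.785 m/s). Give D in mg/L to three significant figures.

Travel time t = x/v = 35.5 km / (0.785 m/s) = 35500 m / 0.785 m/s = 45220 s = 0.5234 d.
k_d L₀/(k_a−k_d) = 0.415×22.2/(2.11−0.415) = 9.213/1.695 = 5.435 mg/L.
e^(−k_d t) = e^(−0.415×0.5234) = 0.8048; e^(−k_a t) = e^(−2.11×0.5234) = 0.3314.
D = 5.435 × (0.8048 − 0.3314) + 1.01 × 0.3314 = 2.573 + 0.3347 = 2.908 mg/L.

D ≈ 2.91 mg/L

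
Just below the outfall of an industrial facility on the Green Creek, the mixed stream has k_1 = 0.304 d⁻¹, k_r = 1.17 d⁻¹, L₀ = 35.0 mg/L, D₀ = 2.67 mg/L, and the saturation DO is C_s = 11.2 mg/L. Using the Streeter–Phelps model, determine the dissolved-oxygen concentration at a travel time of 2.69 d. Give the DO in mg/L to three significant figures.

DO ≈ 6.19 mg/L

k_1 L₀/(k_r−k_1) = 0.304×35.0/(1.17−0.304) = 10.64/0.8660 = 12.29 mg/L.
e^(−k_1 t) = e^(−0.304×2.690) = 0.4414; e^(−k_r t) = e^(−1.17×2.690) = 0.04297.
D = 12.29 × (0.4414 − 0.04297) + 2.67 × 0.04297 = 4.896 + 0.1147 = 5.010 mg/L.
DO = C_s − D = 11.2 − 5.010 = 6.190 mg/L.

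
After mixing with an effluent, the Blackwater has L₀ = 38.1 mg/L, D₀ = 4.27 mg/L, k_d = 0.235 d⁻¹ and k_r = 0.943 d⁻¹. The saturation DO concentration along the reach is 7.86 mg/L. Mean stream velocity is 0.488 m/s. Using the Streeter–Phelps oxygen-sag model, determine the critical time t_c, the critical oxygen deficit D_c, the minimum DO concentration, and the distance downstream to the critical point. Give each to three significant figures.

t_c ≈ 1.38 d; D_c ≈ 6.86 mg/L; min DO ≈ 0.996 mg/L; x_c ≈ 58.2 km

t_c = [1/(k_r−k_d)] ln[(k_r/k_d)(1 − D₀(k_r−k_d)/(k_d L₀))]
= [1/(0.943−0.235)] ln[(0.943/0.235)(1 − 4.27×0.7080/(0.235×38.1))]
= (1/0.7080) ln[4.013 × 0.6623] = 1.412 × ln(2.658) = 1.412 × 0.9775 = 1.381 d.
D_c = (k_d/k_r) L₀ e^(−k_d t_c) = (0.235/0.943) × 38.1 × e^(−0.235×1.381) = 0.2492 × 38.1 × 0.7229 = 6.864 mg/L.
Minimum DO = C_s − D_c = 7.86 − 6.864 = 0.9961 mg/L.
x_c = v t_c = 0.488 m/s × 1.381 d × 86400 s/d = 58210 m ≈ 58.2 km.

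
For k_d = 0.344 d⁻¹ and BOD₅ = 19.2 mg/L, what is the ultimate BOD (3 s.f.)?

BOD₅ = L₀(1 − e^(−5k_d)) ⇒ L₀ = BOD₅ / (1 − e^(−5×0.344))
= 19.2 / (1 − 0.1791) = 19.2 / 0.8209 = 23.39 mg/L.

L₀ ≈ 23.4 mg/L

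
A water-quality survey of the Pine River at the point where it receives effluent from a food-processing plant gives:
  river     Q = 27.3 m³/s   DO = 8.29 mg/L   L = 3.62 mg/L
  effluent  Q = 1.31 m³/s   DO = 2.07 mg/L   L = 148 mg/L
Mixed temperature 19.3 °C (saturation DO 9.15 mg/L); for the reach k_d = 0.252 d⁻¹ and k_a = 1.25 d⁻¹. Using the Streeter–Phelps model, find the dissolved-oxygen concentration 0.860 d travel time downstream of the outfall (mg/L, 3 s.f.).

Mixed DO = (27.3×8.29 + 1.31×2.07)/(27.3+1.31) = 229.0/28.61 = 8.005 mg/L.
Mixed L₀ = (27.3×3.62 + 1.31×148)/(28.61) = 292.7/28.61 = 10.23 mg/L.
Initial deficit D₀ = C_s − DO₀ = 9.15 − 8.005 = 1.145 mg/L.
D(0.860) = [0.252×10.23/(1.25−0.252)](e^(−0.252×0.860) − e^(−1.25×0.860)) + 1.145 e^(−1.25×0.860)
= 2.583 × (0.8052 − 0.3413) + 1.145 × 0.3413 = 1.589 mg/L.
DO = 9.15 − 1.589 = 7.561 mg/L.

DO ≈ 7.56 mg/L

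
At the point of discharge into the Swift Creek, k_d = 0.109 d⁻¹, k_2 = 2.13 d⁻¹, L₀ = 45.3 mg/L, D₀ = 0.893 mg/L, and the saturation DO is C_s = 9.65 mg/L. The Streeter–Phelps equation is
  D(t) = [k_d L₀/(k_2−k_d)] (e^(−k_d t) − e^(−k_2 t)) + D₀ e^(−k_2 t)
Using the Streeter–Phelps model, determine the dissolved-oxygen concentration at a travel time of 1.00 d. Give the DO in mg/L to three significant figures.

k_d L₀/(k_2−k_d) = 0.109×45.3/(2.13−0.109) = 4.938/2.021 = 2.443 mg/L.
e^(−k_d t) = e^(−0.109×1.000) = 0.8967; e^(−k_2 t) = e^(−2.13×1.000) = 0.1188.
D = 2.443 × (0.8967 − 0.1188) + 0.893 × 0.1188 = 1.901 + 0.1061 = 2.007 mg/L.
DO = C_s − D = 9.65 − 2.007 = 7.643 mg/L.

DO ≈ 7.64 mg/L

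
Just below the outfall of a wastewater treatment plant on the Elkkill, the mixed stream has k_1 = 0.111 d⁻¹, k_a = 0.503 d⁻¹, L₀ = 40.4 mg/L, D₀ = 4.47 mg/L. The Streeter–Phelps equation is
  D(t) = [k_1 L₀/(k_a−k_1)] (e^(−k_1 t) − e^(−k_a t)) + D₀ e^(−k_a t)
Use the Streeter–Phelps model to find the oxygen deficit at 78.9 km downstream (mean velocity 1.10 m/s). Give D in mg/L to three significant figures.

Travel time t = x/v = 78.9 km / (1.10 m/s) = 78900 m / 1.10 m/s = 71730 s = 0.8302 d.
k_1 L₀/(k_a−k_1) = 0.111×40.4/(0.503−0.111) = 4.484/0.3920 = 11.44 mg/L.
e^(−k_1 t) = e^(−0.111×0.8302) = 0.9120; e^(−k_a t) = e^(−0.503×0.8302) = 0.6586.
D = 11.44 × (0.9120 − 0.6586) + 4.47 × 0.6586 = 2.898 + 2.944 = 5.842 mg/L.

D ≈ 5.84 mg/L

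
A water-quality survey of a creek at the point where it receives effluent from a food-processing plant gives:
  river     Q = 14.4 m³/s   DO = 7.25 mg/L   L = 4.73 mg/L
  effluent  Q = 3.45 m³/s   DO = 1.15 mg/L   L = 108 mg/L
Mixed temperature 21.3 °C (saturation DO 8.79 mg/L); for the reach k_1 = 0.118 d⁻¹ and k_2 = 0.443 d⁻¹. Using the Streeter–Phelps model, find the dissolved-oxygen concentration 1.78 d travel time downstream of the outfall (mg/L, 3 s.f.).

Mixed DO = (14.4×7.25 + 3.45×1.15)/(14.4+3.45) = 108.4/17.85 = 6.071 mg/L.
Mixed L₀ = (14.4×4.73 + 3.45×108)/(17.85) = 440.7/17.85 = 24.69 mg/L.
Initial deficit D₀ = C_s − DO₀ = 8.79 − 6.071 = 2.719 mg/L.
D(1.78) = [0.118×24.69/(0.443−0.118)](e^(−0.118×1.78) − e^(−0.443×1.78)) + 2.719 e^(−0.443×1.78)
= 8.964 × (0.8106 − 0.4545) + 2.719 × 0.4545 = 4.427 mg/L.
DO = 8.79 − 4.427 = 4.363 mg/L.

DO ≈ 4.36 mg/L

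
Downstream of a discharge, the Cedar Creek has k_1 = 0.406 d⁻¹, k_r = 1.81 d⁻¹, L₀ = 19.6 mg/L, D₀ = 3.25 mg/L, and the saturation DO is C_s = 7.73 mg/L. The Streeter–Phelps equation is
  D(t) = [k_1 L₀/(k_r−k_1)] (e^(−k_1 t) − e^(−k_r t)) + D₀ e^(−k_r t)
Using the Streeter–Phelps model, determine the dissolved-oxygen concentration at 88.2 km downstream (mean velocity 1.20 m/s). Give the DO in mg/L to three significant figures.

Travel time t = x/v = 88.2 km / (1.20 m/s) = 88200 m / 1.20 m/s = 73500 s = 0.8507 d.
k_1 L₀/(k_r−k_1) = 0.406×19.6/(1.81−0.406) = 7.958/1.404 = 5.668 mg/L.
e^(−k_1 t) = e^(−0.406×0.8507) = 0.7079; e^(−k_r t) = e^(−1.81×0.8507) = 0.2144.
D = 5.668 × (0.7079 − 0.2144) + 3.25 × 0.2144 = 2.797 + 0.6969 = 3.494 mg/L.
DO = C_s − D = 7.73 − 3.494 = 4.236 mg/L.

DO ≈ 4.24 mg/L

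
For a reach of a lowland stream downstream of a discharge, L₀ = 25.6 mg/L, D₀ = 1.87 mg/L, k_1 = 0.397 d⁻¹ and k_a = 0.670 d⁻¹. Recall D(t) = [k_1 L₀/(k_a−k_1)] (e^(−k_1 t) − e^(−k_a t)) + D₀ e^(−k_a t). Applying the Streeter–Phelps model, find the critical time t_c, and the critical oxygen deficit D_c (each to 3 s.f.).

At the critical point dD/dt = 0, so k_1 L₀ e^(−k_1 t) = k_a D. Substituting D(t) from the Streeter–Phelps equation and solving for t gives
t_c = ln[(k_a/k_1)(1 − D₀(k_a−k_1)/(k_1 L₀))] / (k_a−k_1).
Here k_a−k_1 = 0.2730 d⁻¹ and 1 − D₀(k_a−k_1)/(k_1 L₀) = 1 − 1.87×0.2730/(0.397×25.6) = 0.9498, so
t_c = ln(1.688 × 0.9498) / 0.2730 = 0.4718 / 0.2730 = 1.728 d.
L(t_c) = L₀ e^(−k_1 t_c) = 25.6 × 0.5035 = 12.89 mg/L, and at the critical point k_a D_c = k_1 L, so D_c = (0.397/0.670) × 12.89 = 7.638 mg/L.

t_c ≈ 1.73 d; D_c ≈ 7.64 mg/L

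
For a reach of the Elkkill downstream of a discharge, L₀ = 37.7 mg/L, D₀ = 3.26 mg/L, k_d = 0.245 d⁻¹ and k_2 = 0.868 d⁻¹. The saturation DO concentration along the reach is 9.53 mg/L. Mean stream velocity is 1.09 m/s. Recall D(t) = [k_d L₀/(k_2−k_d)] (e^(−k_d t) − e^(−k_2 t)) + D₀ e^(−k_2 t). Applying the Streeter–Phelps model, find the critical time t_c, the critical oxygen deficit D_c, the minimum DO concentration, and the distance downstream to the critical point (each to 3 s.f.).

t_c ≈ 1.63 d; D_c ≈ 7.13 mg/L; min DO ≈ 2.40 mg/L; x_c ≈ 154 km

With k_2/k_d = 3.543 and 1 − D₀(k_2−k_d)/(k_d L₀) = 0.7801,
t_c = ln(3.543 × 0.7801) / (0.868 − 0.245) = ln(2.764) / 0.6230 = 1.017/0.6230 = 1.632 d.
D_c = (k_d/k_2) L₀ e^(−k_d t_c) = (0.245/0.868) × 37.7 × e^(−0.245×1.632) = 0.2823 × 37.7 × 0.6705 = 7.134 mg/L.
Minimum DO = C_s − D_c = 9.53 − 7.134 = 2.396 mg/L.
x_c = v t_c = 1.09 m/s × 1.632 d × 86400 s/d = 153700 m ≈ 154 km.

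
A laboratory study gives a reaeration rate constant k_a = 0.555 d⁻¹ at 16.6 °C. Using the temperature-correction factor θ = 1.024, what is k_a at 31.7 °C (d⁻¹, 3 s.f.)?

k_a(T₂) = k_a(T₁) · θ^(T₂−T₁) = 0.555 × 1.024^(31.7−16.6)
= 0.555 × 1.024^15.1 = 0.555 × 1.431 = 0.7940 d⁻¹.

k_a ≈ 0.794 d⁻¹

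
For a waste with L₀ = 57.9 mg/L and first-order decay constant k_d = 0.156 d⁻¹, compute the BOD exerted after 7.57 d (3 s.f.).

y ≈ 40.1 mg/L

y_t = L₀(1 − e^(−k_d t)) = 57.9 × (1 − e^(−0.156×7.57))
= 57.9 × (1 − 0.3070) = 57.9 × 0.6930 = 40.12 mg/L.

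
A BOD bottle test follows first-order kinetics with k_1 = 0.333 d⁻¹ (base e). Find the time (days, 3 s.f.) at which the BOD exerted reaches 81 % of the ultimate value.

t ≈ 4.99 d

y/L₀ = 1 − e^(−k_1 t) = 0.81 ⇒ e^(−k_1 t) = 0.190
t = −ln(0.190) / 0.333 = 1.661 / 0.333 = 4.987 d.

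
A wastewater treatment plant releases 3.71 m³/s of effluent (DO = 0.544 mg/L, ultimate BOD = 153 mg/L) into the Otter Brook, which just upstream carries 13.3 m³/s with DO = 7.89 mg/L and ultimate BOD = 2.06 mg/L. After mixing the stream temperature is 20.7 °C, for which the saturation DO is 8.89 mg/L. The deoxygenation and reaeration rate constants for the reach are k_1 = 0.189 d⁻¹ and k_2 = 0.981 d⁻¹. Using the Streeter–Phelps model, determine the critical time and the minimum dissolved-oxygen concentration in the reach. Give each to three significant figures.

t_c ≈ 1.61 d; minimum DO ≈ 3.92 mg/L

Mixed DO = (13.3×7.89 + 3.71×0.544)/(13.3+3.71) = 107.0/17.01 = 6.288 mg/L.
Mixed L₀ = (13.3×2.06 + 3.71×153)/(17.01) = 595.0/17.01 = 34.98 mg/L.
Initial deficit D₀ = C_s − DO₀ = 8.89 − 6.288 = 2.602 mg/L.
t_c = (1/0.7920) ln[(0.981/0.189)(1 − 2.602×0.7920/(0.189×34.98))] = 1.263 × ln(3.572) = 1.608 d.
D_c = (0.189/0.981) × 34.98 × e^(−0.189×1.608) = 0.1927 × 34.98 × 0.7380 = 4.974 mg/L.
Minimum DO = 8.89 − 4.974 = 3.916 mg/L.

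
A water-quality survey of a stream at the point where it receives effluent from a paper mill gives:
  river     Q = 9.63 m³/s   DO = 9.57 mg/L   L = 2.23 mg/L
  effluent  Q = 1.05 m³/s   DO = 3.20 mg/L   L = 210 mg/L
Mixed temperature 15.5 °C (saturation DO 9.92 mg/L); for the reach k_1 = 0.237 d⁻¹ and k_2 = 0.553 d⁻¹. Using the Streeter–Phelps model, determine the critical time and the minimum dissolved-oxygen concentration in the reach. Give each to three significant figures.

t_c ≈ 2.49 d; minimum DO ≈ 4.54 mg/L

Mixed DO = (9.63×9.57 + 1.05×3.20)/(9.63+1.05) = 95.52/10.68 = 8.944 mg/L.
Mixed L₀ = (9.63×2.23 + 1.05×210)/(10.68) = 242.0/10.68 = 22.66 mg/L.
Initial deficit D₀ = C_s − DO₀ = 9.92 − 8.944 = 0.9763 mg/L.
t_c = (1/0.3160) ln[(0.553/0.237)(1 − 0.9763×0.3160/(0.237×22.66))] = 3.165 × ln(2.199) = 2.494 d.
D_c = (0.237/0.553) × 22.66 × e^(−0.237×2.494) = 0.4286 × 22.66 × 0.5537 = 5.377 mg/L.
Minimum DO = 9.92 − 5.377 = 4.543 mg/L.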